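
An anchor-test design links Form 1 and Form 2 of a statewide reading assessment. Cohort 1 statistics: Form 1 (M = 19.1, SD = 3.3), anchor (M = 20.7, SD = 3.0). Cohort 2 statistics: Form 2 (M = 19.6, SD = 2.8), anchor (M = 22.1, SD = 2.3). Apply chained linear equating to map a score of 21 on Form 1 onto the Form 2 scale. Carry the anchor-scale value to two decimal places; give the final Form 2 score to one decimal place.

Form 1 → anchor (Cohort 1): v = (3.0/3.3)(21 − 19.1) + 20.7 = 22.43
anchor → Form 2 (Cohort 2): y = (2.8/2.3)(22.43 − 22.1) + 19.6 = 20.0

20.0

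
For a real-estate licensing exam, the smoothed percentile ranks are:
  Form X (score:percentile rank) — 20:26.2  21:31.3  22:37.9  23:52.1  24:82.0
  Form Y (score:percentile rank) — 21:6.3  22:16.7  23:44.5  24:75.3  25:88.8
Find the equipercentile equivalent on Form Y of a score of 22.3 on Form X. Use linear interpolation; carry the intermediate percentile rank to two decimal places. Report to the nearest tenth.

22.9

PR of 22.3 on Form X: 37.9 + (22.3 − 22)/(23 − 22) × (52.1 − 37.9) = 42.16
On Form Y, PR 42.16 falls between score 22 (PR 16.7) and 23 (PR 44.5).
Interpolate: 22 + (42.16 − 16.7)/(44.5 − 16.7) × (23 − 22) = 22.9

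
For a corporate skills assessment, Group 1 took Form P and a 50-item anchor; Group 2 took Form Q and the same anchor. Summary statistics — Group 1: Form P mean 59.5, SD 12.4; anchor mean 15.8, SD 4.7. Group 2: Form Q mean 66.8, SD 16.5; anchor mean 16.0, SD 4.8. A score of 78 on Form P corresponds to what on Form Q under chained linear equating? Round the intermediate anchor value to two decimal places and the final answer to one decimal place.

Form P → anchor (Group 1): v = (4.7/12.4)(78 − 59.5) + 15.8 = 22.81
anchor → Form Q (Group 2): y = (16.5/4.8)(22.81 − 16.0) + 66.8 = 90.2

90.2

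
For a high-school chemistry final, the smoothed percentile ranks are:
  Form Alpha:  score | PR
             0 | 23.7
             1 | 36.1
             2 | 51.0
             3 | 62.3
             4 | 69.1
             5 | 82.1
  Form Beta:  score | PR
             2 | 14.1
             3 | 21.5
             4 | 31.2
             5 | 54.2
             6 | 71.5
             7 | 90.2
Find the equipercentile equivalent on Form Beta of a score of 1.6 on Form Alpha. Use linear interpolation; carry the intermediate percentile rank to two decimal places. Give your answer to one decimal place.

4.6

PR of 1.6 on Form Alpha: 36.1 + (1.6 − 1)/(2 − 1) × (51.0 − 36.1) = 45.04
On Form Beta, PR 45.04 falls between score 4 (PR 31.2) and 5 (PR 54.2).
Interpolate: 4 + (45.04 − 31.2)/(54.2 − 31.2) × (5 − 4) = 4.6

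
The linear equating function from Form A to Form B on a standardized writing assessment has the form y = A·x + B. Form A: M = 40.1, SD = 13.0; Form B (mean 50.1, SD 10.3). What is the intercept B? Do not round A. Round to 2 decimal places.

18.33

A = SD_Y / SD_X = 10.3 / 13.0 = 0.792308
B = M_Y − A·M_X = 50.1 − 0.792308 × 40.1 = 18.33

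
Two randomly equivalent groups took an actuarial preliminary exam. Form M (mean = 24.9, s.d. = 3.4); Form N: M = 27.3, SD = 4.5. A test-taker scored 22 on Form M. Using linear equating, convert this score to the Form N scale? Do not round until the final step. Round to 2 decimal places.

23.46

Linear equating: y = (SD_Y/SD_X)(x − M_X) + M_Y
y = (4.5/3.4)(22 − 24.9) + 27.3
y = 1.323529 × -2.9 + 27.3 = -3.8382 + 27.3 = 23.46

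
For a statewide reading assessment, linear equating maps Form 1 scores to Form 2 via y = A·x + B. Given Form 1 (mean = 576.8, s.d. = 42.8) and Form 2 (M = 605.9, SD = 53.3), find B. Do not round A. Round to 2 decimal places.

-112.40

A = SD_Y / SD_X = 53.3 / 42.8 = 1.245327
B = M_Y − A·M_X = 605.9 − 1.245327 × 576.8 = -112.40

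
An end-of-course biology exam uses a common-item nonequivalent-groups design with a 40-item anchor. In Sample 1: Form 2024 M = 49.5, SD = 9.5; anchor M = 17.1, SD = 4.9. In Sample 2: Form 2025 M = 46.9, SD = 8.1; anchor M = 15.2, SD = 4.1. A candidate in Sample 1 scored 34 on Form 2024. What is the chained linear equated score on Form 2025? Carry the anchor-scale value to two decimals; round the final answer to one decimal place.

Form 2024 → anchor (Sample 1): v = (4.9/9.5)(34 − 49.5) + 17.1 = 9.11
anchor → Form 2025 (Sample 2): y = (8.1/4.1)(9.11 − 15.2) + 46.9 = 34.9

34.9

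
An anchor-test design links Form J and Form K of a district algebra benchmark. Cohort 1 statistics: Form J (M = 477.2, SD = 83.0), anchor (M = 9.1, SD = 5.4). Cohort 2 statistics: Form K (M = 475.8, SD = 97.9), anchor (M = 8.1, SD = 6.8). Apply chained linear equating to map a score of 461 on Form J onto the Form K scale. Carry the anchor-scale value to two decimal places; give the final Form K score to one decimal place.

475.1

Form J → anchor (Cohort 1): v = (5.4/83.0)(461 − 477.2) + 9.1 = 8.05
anchor → Form K (Cohort 2): y = (97.9/6.8)(8.05 − 8.1) + 475.8 = 475.1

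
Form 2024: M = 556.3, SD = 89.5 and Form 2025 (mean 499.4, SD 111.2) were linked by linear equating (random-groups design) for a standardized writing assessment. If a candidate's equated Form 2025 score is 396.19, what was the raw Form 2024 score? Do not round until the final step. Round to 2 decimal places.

473.23

Invert y = (SD_Y/SD_X)(x − M_X) + M_Y:
x = (SD_X/SD_Y)(y − M_Y) + M_X = (89.5/111.2)(396.19 − 499.4) + 556.3
x = 0.804856 × -103.210 + 556.3 = 473.23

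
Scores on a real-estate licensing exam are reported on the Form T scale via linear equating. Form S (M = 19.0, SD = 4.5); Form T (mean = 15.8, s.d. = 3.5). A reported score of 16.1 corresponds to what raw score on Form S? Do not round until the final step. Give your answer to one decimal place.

Invert y = (SD_Y/SD_X)(x − M_X) + M_Y:
x = (SD_X/SD_Y)(y − M_Y) + M_X = (4.5/3.5)(16.1 − 15.8) + 19.0
x = 1.285714 × 0.300 + 19.0 = 19.4

19.4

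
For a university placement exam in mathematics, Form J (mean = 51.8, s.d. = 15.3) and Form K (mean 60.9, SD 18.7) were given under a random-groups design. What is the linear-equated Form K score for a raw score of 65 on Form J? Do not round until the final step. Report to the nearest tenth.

Linear equating: y = (SD_Y/SD_X)(x − M_X) + M_Y
y = (18.7/15.3)(65 − 51.8) + 60.9
y = 1.222222 × 13.2 + 60.9 = 16.1333 + 60.9 = 77.0

77.0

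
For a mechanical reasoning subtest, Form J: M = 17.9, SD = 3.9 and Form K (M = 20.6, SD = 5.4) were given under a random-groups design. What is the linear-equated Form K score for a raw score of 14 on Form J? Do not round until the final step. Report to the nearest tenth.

Linear equating: y = (SD_Y/SD_X)(x − M_X) + M_Y
y = (5.4/3.9)(14 − 17.9) + 20.6
y = 1.384615 × -3.9 + 20.6 = -5.4000 + 20.6 = 15.2

15.2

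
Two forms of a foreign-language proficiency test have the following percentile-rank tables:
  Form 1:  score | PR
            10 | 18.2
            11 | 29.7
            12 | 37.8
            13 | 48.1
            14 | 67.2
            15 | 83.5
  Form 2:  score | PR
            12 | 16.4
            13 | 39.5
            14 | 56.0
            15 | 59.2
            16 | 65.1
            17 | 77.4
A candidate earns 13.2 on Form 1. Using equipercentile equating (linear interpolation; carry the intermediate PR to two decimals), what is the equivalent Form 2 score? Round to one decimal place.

13.8

PR of 13.2 on Form 1: 48.1 + (13.2 − 13)/(14 − 13) × (67.2 − 48.1) = 51.92
On Form 2, PR 51.92 falls between score 13 (PR 39.5) and 14 (PR 56.0).
Interpolate: 13 + (51.92 − 39.5)/(56.0 − 39.5) × (14 − 13) = 13.8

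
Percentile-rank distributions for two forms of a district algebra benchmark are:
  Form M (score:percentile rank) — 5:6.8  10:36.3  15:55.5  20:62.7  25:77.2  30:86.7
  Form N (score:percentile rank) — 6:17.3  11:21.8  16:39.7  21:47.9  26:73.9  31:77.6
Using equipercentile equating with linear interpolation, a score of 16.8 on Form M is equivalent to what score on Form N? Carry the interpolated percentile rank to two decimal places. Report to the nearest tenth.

23.0

PR of 16.8 on Form M: 55.5 + (16.8 − 15)/(20 − 15) × (62.7 − 55.5) = 58.09
On Form N, PR 58.09 falls between score 21 (PR 47.9) and 26 (PR 73.9).
Interpolate: 21 + (58.09 − 47.9)/(73.9 − 47.9) × (26 − 21) = 23.0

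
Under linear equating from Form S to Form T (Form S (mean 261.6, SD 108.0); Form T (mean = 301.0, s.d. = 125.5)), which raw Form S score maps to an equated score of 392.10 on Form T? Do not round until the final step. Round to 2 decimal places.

Invert y = (SD_Y/SD_X)(x − M_X) + M_Y:
x = (SD_X/SD_Y)(y − M_Y) + M_X = (108.0/125.5)(392.10 − 301.0) + 261.6
x = 0.860558 × 91.100 + 261.6 = 340.00

340.00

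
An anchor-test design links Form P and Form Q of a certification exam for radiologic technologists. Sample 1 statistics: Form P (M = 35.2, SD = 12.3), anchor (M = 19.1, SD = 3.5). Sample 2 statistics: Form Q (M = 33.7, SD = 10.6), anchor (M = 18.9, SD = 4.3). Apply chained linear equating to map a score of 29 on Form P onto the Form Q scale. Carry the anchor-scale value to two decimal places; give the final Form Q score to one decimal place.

Form P → anchor (Sample 1): v = (3.5/12.3)(29 − 35.2) + 19.1 = 17.34
anchor → Form Q (Sample 2): y = (10.6/4.3)(17.34 − 18.9) + 33.7 = 29.9

29.9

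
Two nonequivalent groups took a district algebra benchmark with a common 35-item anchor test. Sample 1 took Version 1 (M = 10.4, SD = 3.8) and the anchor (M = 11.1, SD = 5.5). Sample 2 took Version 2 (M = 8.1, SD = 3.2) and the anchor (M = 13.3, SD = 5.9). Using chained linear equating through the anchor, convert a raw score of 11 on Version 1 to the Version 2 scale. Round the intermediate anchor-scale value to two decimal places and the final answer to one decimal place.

Version 1 → anchor (Sample 1): v = (5.5/3.8)(11 − 10.4) + 11.1 = 11.97
anchor → Version 2 (Sample 2): y = (3.2/5.9)(11.97 − 13.3) + 8.1 = 7.4

7.4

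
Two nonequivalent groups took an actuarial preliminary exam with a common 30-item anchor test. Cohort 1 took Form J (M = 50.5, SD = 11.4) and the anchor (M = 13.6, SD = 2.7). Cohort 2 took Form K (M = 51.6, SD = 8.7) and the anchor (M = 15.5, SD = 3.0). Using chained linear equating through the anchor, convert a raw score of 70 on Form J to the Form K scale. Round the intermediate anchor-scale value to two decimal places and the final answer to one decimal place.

59.5

Form J → anchor (Cohort 1): v = (2.7/11.4)(70 − 50.5) + 13.6 = 18.22
anchor → Form K (Cohort 2): y = (8.7/3.0)(18.22 − 15.5) + 51.6 = 59.5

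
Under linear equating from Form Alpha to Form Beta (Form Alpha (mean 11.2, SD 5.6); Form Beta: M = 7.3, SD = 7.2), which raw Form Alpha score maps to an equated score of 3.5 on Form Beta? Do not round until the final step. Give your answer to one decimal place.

Invert y = (SD_Y/SD_X)(x − M_X) + M_Y:
x = (SD_X/SD_Y)(y − M_Y) + M_X = (5.6/7.2)(3.5 − 7.3) + 11.2
x = 0.777778 × -3.800 + 11.2 = 8.2

8.2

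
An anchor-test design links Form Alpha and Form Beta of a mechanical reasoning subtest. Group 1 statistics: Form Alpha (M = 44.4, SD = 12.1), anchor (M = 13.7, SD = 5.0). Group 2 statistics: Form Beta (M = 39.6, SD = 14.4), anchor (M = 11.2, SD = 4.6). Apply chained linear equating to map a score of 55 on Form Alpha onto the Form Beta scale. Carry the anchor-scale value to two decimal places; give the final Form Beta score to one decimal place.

Form Alpha → anchor (Group 1): v = (5.0/12.1)(55 − 44.4) + 13.7 = 18.08
anchor → Form Beta (Group 2): y = (14.4/4.6)(18.08 − 11.2) + 39.6 = 61.1

61.1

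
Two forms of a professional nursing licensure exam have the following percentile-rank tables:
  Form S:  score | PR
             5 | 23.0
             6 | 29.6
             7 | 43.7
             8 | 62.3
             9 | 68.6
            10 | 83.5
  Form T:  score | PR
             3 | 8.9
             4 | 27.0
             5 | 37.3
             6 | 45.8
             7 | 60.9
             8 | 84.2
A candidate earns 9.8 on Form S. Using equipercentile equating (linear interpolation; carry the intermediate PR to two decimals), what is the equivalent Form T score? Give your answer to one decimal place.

7.8

PR of 9.8 on Form S: 68.6 + (9.8 − 9)/(10 − 9) × (83.5 − 68.6) = 80.52
On Form T, PR 80.52 falls between score 7 (PR 60.9) and 8 (PR 84.2).
Interpolate: 7 + (80.52 − 60.9)/(84.2 − 60.9) × (8 − 7) = 7.8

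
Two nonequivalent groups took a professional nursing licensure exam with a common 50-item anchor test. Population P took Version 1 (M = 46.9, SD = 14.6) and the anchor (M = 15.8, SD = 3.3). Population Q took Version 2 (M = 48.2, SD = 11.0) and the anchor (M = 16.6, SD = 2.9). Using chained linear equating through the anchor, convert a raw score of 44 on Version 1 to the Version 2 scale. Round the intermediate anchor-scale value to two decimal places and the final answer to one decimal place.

42.7

Version 1 → anchor (Population P): v = (3.3/14.6)(44 − 46.9) + 15.8 = 15.14
anchor → Version 2 (Population Q): y = (11.0/2.9)(15.14 − 16.6) + 48.2 = 42.7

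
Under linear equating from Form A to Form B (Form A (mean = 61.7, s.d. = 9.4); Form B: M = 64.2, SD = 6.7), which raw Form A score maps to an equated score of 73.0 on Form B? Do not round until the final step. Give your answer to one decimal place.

74.0

Invert y = (SD_Y/SD_X)(x − M_X) + M_Y:
x = (SD_X/SD_Y)(y − M_Y) + M_X = (9.4/6.7)(73.0 − 64.2) + 61.7
x = 1.402985 × 8.800 + 61.7 = 74.0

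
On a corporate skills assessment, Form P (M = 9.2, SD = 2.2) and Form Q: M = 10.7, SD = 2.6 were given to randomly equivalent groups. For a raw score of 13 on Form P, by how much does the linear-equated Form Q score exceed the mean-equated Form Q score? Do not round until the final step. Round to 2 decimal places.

0.69

Mean-equated: 13 + (10.7 − 9.2) = 14.50
Linear-equated: (2.6/2.2)(13 − 9.2) + 10.7 = 15.191
Difference = 15.191 − 14.50 = 0.69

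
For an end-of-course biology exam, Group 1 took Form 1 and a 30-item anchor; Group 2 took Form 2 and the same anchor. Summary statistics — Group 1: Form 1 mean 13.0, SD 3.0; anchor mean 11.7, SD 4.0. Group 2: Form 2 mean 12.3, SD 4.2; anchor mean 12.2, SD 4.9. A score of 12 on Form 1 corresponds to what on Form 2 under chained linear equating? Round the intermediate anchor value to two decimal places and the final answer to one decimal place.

10.7

Form 1 → anchor (Group 1): v = (4.0/3.0)(12 − 13.0) + 11.7 = 10.37
anchor → Form 2 (Group 2): y = (4.2/4.9)(10.37 − 12.2) + 12.3 = 10.7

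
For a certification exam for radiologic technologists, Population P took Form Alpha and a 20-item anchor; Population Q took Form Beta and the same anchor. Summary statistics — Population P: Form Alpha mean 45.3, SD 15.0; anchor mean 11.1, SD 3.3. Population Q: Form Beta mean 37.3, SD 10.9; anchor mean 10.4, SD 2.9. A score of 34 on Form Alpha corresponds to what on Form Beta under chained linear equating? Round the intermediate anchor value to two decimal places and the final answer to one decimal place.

30.6

Form Alpha → anchor (Population P): v = (3.3/15.0)(34 − 45.3) + 11.1 = 8.61
anchor → Form Beta (Population Q): y = (10.9/2.9)(8.61 − 10.4) + 37.3 = 30.6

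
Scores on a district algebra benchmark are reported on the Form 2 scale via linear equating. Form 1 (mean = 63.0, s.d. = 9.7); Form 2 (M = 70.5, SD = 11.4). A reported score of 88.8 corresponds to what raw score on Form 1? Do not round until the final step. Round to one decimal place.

78.6

Invert y = (SD_Y/SD_X)(x − M_X) + M_Y:
x = (SD_X/SD_Y)(y − M_Y) + M_X = (9.7/11.4)(88.8 − 70.5) + 63.0
x = 0.850877 × 18.300 + 63.0 = 78.6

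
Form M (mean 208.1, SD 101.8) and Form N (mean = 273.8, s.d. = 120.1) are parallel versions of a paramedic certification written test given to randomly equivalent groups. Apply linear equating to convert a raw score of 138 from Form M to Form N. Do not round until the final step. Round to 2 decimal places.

191.10

Linear equating: y = (SD_Y/SD_X)(x − M_X) + M_Y
y = (120.1/101.8)(138 − 208.1) + 273.8
y = 1.179764 × -70.1 + 273.8 = -82.7015 + 273.8 = 191.10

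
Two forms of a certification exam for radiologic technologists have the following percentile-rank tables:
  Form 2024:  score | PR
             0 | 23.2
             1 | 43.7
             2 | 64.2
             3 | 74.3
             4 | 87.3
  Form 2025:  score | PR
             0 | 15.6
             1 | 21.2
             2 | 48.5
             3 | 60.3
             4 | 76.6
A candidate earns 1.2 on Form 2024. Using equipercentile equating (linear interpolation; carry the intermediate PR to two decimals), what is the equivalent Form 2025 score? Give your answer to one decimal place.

2.0

PR of 1.2 on Form 2024: 43.7 + (1.2 − 1)/(2 − 1) × (64.2 − 43.7) = 47.80
On Form 2025, PR 47.80 falls between score 1 (PR 21.2) and 2 (PR 48.5).
Interpolate: 1 + (47.80 − 21.2)/(48.5 − 21.2) × (2 − 1) = 2.0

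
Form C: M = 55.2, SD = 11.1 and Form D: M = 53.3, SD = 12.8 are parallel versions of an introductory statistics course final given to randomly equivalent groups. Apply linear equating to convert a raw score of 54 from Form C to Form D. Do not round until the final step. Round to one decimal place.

Linear equating: y = (SD_Y/SD_X)(x − M_X) + M_Y
y = (12.8/11.1)(54 − 55.2) + 53.3
y = 1.153153 × -1.2 + 53.3 = -1.3838 + 53.3 = 51.9

51.9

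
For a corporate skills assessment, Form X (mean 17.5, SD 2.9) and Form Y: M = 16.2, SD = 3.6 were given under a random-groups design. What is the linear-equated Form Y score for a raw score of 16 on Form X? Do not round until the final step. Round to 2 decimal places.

14.34

Linear equating: y = (SD_Y/SD_X)(x − M_X) + M_Y
y = (3.6/2.9)(16 − 17.5) + 16.2
y = 1.241379 × -1.5 + 16.2 = -1.8621 + 16.2 = 14.34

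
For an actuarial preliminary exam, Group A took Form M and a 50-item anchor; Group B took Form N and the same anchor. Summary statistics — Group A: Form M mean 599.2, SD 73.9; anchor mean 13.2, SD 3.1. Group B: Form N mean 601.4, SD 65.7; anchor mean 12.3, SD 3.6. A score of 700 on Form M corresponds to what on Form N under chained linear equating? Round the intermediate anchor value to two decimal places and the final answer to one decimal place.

Form M → anchor (Group A): v = (3.1/73.9)(700 − 599.2) + 13.2 = 17.43
anchor → Form N (Group B): y = (65.7/3.6)(17.43 − 12.3) + 601.4 = 695.0

695.0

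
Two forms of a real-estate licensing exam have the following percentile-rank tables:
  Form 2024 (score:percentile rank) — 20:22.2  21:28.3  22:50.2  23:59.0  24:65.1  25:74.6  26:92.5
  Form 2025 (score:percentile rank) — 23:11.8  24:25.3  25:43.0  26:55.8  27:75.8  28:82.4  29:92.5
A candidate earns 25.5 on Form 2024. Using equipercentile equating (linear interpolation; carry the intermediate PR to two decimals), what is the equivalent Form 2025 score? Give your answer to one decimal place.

PR of 25.5 on Form 2024: 74.6 + (25.5 − 25)/(26 − 25) × (92.5 − 74.6) = 83.55
On Form 2025, PR 83.55 falls between score 28 (PR 82.4) and 29 (PR 92.5).
Interpolate: 28 + (83.55 − 82.4)/(92.5 − 82.4) × (29 − 28) = 28.1

28.1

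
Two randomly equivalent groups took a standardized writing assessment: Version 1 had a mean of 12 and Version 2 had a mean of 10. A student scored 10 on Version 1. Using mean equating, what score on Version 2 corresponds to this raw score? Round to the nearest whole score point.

8

Mean equating: y = x + (M_Y − M_X) = 10 + (10 − 12) = 8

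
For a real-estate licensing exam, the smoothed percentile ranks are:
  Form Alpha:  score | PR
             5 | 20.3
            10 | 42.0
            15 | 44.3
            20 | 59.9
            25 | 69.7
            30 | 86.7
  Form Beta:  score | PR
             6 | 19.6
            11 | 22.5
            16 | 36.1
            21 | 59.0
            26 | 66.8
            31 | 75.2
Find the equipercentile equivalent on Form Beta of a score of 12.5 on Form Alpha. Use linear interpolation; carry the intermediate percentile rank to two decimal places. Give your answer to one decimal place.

17.5

PR of 12.5 on Form Alpha: 42.0 + (12.5 − 10)/(15 − 10) × (44.3 − 42.0) = 43.15
On Form Beta, PR 43.15 falls between score 16 (PR 36.1) and 21 (PR 59.0).
Interpolate: 16 + (43.15 − 36.1)/(59.0 − 36.1) × (21 − 16) = 17.5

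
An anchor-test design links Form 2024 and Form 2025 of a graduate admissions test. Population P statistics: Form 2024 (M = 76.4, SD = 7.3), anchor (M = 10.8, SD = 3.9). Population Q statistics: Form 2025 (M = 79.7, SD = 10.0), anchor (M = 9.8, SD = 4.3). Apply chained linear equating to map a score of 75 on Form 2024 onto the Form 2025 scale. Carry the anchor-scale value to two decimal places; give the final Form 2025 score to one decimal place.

Form 2024 → anchor (Population P): v = (3.9/7.3)(75 − 76.4) + 10.8 = 10.05
anchor → Form 2025 (Population Q): y = (10.0/4.3)(10.05 − 9.8) + 79.7 = 80.3

80.3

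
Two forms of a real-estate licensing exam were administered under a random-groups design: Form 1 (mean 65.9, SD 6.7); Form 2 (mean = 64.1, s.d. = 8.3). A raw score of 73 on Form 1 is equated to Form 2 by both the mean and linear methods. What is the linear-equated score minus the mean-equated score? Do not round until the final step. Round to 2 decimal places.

Mean-equated: 73 + (64.1 − 65.9) = 71.20
Linear-equated: (8.3/6.7)(73 − 65.9) + 64.1 = 72.896
Difference = 72.896 − 71.20 = 1.70

1.70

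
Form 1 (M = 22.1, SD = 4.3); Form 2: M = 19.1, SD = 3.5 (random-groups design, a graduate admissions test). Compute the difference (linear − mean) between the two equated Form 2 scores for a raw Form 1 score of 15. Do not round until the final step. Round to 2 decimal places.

1.32

Mean-equated: 15 + (19.1 − 22.1) = 12.00
Linear-equated: (3.5/4.3)(15 − 22.1) + 19.1 = 13.321
Difference = 13.321 − 12.00 = 1.32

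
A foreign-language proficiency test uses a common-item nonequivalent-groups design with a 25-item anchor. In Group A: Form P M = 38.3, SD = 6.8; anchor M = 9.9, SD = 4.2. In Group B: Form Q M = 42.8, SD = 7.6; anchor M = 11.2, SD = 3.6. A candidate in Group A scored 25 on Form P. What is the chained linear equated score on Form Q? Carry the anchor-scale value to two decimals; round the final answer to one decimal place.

22.7

Form P → anchor (Group A): v = (4.2/6.8)(25 − 38.3) + 9.9 = 1.69
anchor → Form Q (Group B): y = (7.6/3.6)(1.69 − 11.2) + 42.8 = 22.7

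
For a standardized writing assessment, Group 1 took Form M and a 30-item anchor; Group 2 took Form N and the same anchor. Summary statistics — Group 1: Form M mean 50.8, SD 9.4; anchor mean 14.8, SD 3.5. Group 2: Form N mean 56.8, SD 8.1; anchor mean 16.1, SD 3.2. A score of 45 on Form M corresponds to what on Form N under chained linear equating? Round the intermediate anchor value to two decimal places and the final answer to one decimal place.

Form M → anchor (Group 1): v = (3.5/9.4)(45 − 50.8) + 14.8 = 12.64
anchor → Form N (Group 2): y = (8.1/3.2)(12.64 − 16.1) + 56.8 = 48.0

48.0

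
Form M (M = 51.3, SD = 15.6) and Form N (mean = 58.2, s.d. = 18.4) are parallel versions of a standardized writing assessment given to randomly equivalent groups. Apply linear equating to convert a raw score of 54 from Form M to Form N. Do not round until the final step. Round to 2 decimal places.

61.38

Linear equating: y = (SD_Y/SD_X)(x − M_X) + M_Y
y = (18.4/15.6)(54 − 51.3) + 58.2
y = 1.179487 × 2.7 + 58.2 = 3.1846 + 58.2 = 61.38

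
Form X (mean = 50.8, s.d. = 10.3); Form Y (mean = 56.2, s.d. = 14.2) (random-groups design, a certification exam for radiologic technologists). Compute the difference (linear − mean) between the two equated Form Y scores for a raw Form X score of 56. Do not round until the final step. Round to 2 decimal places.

Mean-equated: 56 + (56.2 − 50.8) = 61.40
Linear-equated: (14.2/10.3)(56 − 50.8) + 56.2 = 63.369
Difference = 63.369 − 61.40 = 1.97

1.97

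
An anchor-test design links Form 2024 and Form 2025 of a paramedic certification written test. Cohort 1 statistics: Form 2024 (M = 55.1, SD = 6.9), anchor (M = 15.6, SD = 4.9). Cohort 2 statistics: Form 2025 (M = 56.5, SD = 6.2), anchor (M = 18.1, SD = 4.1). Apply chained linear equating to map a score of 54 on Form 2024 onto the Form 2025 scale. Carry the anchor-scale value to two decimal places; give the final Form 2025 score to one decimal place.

51.5

Form 2024 → anchor (Cohort 1): v = (4.9/6.9)(54 − 55.1) + 15.6 = 14.82
anchor → Form 2025 (Cohort 2): y = (6.2/4.1)(14.82 − 18.1) + 56.5 = 51.5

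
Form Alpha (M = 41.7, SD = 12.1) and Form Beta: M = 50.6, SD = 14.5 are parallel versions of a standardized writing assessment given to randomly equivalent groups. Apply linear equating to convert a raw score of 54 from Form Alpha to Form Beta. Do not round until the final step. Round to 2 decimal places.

Linear equating: y = (SD_Y/SD_X)(x − M_X) + M_Y
y = (14.5/12.1)(54 − 41.7) + 50.6
y = 1.198347 × 12.3 + 50.6 = 14.7397 + 50.6 = 65.34

65.34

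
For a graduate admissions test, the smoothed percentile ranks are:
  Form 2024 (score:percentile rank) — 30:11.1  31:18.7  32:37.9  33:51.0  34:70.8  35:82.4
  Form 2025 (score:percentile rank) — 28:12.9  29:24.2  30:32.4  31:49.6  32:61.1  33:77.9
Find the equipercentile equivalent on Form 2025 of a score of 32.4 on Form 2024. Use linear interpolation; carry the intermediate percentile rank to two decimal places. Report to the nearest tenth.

30.6

PR of 32.4 on Form 2024: 37.9 + (32.4 − 32)/(33 − 32) × (51.0 − 37.9) = 43.14
On Form 2025, PR 43.14 falls between score 30 (PR 32.4) and 31 (PR 49.6).
Interpolate: 30 + (43.14 − 32.4)/(49.6 − 32.4) × (31 − 30) = 30.6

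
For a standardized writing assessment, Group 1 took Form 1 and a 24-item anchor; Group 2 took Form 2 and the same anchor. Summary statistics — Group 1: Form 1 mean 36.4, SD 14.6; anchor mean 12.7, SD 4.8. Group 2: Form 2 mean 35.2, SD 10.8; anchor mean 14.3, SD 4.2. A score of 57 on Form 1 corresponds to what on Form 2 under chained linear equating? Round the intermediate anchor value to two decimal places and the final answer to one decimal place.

Form 1 → anchor (Group 1): v = (4.8/14.6)(57 − 36.4) + 12.7 = 19.47
anchor → Form 2 (Group 2): y = (10.8/4.2)(19.47 − 14.3) + 35.2 = 48.5

48.5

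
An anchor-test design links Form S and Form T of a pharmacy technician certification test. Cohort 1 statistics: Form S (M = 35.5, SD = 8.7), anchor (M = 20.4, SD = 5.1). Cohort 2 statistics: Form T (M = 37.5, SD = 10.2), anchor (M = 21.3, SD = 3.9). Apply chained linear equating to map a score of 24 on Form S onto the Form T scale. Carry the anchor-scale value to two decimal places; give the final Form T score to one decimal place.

Form S → anchor (Cohort 1): v = (5.1/8.7)(24 − 35.5) + 20.4 = 13.66
anchor → Form T (Cohort 2): y = (10.2/3.9)(13.66 − 21.3) + 37.5 = 17.5

17.5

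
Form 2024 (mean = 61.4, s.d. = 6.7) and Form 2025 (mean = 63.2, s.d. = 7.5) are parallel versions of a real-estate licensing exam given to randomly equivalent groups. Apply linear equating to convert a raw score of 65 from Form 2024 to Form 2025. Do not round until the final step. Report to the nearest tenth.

Linear equating: y = (SD_Y/SD_X)(x − M_X) + M_Y
y = (7.5/6.7)(65 − 61.4) + 63.2
y = 1.119403 × 3.6 + 63.2 = 4.0299 + 63.2 = 67.2

67.2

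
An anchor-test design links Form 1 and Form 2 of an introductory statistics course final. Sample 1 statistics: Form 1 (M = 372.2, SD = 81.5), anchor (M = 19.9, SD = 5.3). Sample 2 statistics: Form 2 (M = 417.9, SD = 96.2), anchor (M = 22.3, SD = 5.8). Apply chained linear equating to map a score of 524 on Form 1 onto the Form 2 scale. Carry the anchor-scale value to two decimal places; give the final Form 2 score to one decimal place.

Form 1 → anchor (Sample 1): v = (5.3/81.5)(524 − 372.2) + 19.9 = 29.77
anchor → Form 2 (Sample 2): y = (96.2/5.8)(29.77 − 22.3) + 417.9 = 541.8

541.8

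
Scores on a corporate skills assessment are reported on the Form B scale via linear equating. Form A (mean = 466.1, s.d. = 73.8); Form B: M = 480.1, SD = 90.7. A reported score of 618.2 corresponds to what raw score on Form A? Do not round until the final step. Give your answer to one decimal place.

Invert y = (SD_Y/SD_X)(x − M_X) + M_Y:
x = (SD_X/SD_Y)(y − M_Y) + M_X = (73.8/90.7)(618.2 − 480.1) + 466.1
x = 0.813671 × 138.100 + 466.1 = 578.5

578.5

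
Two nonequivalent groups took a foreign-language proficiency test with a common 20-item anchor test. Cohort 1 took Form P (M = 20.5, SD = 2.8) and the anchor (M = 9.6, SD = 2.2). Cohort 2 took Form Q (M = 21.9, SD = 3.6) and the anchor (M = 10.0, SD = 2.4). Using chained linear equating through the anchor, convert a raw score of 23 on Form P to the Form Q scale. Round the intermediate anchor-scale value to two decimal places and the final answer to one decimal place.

Form P → anchor (Cohort 1): v = (2.2/2.8)(23 − 20.5) + 9.6 = 11.56
anchor → Form Q (Cohort 2): y = (3.6/2.4)(11.56 − 10.0) + 21.9 = 24.2

24.2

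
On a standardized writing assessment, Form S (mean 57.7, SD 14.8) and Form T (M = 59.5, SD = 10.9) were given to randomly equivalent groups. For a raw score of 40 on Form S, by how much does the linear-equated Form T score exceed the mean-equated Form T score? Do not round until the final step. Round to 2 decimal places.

4.66

Mean-equated: 40 + (59.5 − 57.7) = 41.80
Linear-equated: (10.9/14.8)(40 − 57.7) + 59.5 = 46.464
Difference = 46.464 − 41.80 = 4.66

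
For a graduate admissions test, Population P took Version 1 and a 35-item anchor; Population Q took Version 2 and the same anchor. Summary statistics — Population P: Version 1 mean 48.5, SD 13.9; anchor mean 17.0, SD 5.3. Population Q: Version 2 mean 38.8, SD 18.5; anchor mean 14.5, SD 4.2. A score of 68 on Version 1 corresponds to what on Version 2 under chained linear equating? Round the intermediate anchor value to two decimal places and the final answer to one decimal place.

Version 1 → anchor (Population P): v = (5.3/13.9)(68 − 48.5) + 17.0 = 24.44
anchor → Version 2 (Population Q): y = (18.5/4.2)(24.44 − 14.5) + 38.8 = 82.6

82.6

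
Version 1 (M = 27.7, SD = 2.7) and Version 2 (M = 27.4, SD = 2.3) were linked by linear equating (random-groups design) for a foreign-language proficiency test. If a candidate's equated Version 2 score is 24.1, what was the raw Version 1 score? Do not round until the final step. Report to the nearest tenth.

23.8

Invert y = (SD_Y/SD_X)(x − M_X) + M_Y:
x = (SD_X/SD_Y)(y − M_Y) + M_X = (2.7/2.3)(24.1 − 27.4) + 27.7
x = 1.173913 × -3.300 + 27.7 = 23.8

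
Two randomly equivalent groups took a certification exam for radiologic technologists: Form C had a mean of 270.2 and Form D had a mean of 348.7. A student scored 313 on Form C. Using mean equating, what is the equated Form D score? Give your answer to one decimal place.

391.5

Mean equating: y = x + (M_Y − M_X) = 313 + (348.7 − 270.2) = 391.5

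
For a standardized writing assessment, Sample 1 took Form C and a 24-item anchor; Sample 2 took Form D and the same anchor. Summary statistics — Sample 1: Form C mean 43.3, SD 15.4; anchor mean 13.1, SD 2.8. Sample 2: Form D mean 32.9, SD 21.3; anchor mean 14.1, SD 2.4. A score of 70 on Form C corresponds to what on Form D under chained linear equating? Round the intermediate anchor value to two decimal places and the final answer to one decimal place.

67.1

Form C → anchor (Sample 1): v = (2.8/15.4)(70 − 43.3) + 13.1 = 17.95
anchor → Form D (Sample 2): y = (21.3/2.4)(17.95 − 14.1) + 32.9 = 67.1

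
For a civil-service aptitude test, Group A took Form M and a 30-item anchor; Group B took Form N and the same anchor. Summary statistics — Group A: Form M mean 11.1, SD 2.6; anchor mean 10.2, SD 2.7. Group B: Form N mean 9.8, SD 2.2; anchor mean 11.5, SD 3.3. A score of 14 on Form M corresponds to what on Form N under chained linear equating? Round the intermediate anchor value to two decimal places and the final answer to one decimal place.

Form M → anchor (Group A): v = (2.7/2.6)(14 − 11.1) + 10.2 = 13.21
anchor → Form N (Group B): y = (2.2/3.3)(13.21 − 11.5) + 9.8 = 10.9

10.9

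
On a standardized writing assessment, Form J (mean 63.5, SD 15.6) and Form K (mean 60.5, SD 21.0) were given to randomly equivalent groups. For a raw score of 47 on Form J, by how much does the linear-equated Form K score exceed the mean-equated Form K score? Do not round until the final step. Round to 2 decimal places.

Mean-equated: 47 + (60.5 − 63.5) = 44.00
Linear-equated: (21.0/15.6)(47 − 63.5) + 60.5 = 38.288
Difference = 38.288 − 44.00 = -5.71

-5.71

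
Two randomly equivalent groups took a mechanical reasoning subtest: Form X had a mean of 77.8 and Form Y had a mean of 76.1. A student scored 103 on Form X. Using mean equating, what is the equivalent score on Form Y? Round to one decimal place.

Mean equating: y = x + (M_Y − M_X) = 103 + (76.1 − 77.8) = 101.3

101.3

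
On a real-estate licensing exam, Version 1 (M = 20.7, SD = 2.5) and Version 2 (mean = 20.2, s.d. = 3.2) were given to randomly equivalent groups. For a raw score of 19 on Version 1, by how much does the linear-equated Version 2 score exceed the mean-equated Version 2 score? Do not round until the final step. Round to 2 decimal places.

-0.48

Mean-equated: 19 + (20.2 − 20.7) = 18.50
Linear-equated: (3.2/2.5)(19 − 20.7) + 20.2 = 18.024
Difference = 18.024 − 18.50 = -0.48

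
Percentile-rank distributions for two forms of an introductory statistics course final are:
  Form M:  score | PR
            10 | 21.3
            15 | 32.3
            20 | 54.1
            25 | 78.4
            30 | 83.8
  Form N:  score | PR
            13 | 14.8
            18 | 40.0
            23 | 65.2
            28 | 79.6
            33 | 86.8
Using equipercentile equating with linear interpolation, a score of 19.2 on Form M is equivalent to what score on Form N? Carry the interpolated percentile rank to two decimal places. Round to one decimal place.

20.1

PR of 19.2 on Form M: 32.3 + (19.2 − 15)/(20 − 15) × (54.1 − 32.3) = 50.61
On Form N, PR 50.61 falls between score 18 (PR 40.0) and 23 (PR 65.2).
Interpolate: 18 + (50.61 − 40.0)/(65.2 − 40.0) × (23 − 18) = 20.1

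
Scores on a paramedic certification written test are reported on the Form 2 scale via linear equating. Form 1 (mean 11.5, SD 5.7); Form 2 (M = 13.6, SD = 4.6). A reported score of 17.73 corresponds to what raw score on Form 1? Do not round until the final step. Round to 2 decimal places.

Invert y = (SD_Y/SD_X)(x − M_X) + M_Y:
x = (SD_X/SD_Y)(y − M_Y) + M_X = (5.7/4.6)(17.73 − 13.6) + 11.5
x = 1.239130 × 4.130 + 11.5 = 16.62

16.62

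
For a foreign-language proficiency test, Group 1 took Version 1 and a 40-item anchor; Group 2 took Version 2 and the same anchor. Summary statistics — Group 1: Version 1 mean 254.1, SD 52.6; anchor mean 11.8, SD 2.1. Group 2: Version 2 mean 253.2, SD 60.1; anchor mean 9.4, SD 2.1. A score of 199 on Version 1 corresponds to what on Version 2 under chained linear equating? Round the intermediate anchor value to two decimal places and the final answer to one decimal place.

258.9

Version 1 → anchor (Group 1): v = (2.1/52.6)(199 − 254.1) + 11.8 = 9.60
anchor → Version 2 (Group 2): y = (60.1/2.1)(9.60 − 9.4) + 253.2 = 258.9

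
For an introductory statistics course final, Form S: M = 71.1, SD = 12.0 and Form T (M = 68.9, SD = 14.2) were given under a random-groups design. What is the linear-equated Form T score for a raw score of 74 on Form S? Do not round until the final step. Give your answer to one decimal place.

Linear equating: y = (SD_Y/SD_X)(x − M_X) + M_Y
y = (14.2/12.0)(74 − 71.1) + 68.9
y = 1.183333 × 2.9 + 68.9 = 3.4317 + 68.9 = 72.3

72.3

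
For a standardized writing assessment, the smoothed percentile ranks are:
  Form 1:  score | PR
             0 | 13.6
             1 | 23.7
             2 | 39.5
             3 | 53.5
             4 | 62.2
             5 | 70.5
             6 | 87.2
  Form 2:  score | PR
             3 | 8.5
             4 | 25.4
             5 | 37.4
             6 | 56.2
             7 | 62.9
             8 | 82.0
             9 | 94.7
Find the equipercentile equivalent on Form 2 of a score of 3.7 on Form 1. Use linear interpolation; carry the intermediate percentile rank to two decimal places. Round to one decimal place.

6.5

PR of 3.7 on Form 1: 53.5 + (3.7 − 3)/(4 − 3) × (62.2 − 53.5) = 59.59
On Form 2, PR 59.59 falls between score 6 (PR 56.2) and 7 (PR 62.9).
Interpolate: 6 + (59.59 − 56.2)/(62.9 − 56.2) × (7 − 6) = 6.5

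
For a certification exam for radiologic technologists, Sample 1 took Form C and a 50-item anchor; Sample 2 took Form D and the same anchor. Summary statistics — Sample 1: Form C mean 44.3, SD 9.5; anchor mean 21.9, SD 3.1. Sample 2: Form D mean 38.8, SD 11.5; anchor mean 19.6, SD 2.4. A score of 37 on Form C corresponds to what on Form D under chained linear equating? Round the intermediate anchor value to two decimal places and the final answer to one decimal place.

Form C → anchor (Sample 1): v = (3.1/9.5)(37 − 44.3) + 21.9 = 19.52
anchor → Form D (Sample 2): y = (11.5/2.4)(19.52 − 19.6) + 38.8 = 38.4

38.4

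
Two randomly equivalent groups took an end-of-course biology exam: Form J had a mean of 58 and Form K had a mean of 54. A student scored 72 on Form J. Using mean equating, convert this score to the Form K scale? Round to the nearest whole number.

Mean equating: y = x + (M_Y − M_X) = 72 + (54 − 58) = 68

68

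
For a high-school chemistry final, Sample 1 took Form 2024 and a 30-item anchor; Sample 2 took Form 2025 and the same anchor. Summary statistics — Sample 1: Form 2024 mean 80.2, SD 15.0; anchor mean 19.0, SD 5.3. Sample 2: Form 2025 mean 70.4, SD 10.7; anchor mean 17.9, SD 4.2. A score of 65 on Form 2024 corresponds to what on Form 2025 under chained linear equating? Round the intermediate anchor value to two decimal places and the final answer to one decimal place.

Form 2024 → anchor (Sample 1): v = (5.3/15.0)(65 − 80.2) + 19.0 = 13.63
anchor → Form 2025 (Sample 2): y = (10.7/4.2)(13.63 − 17.9) + 70.4 = 59.5

59.5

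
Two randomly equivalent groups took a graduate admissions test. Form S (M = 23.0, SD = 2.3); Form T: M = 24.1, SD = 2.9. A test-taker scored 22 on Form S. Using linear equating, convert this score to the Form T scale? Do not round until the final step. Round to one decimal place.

Linear equating: y = (SD_Y/SD_X)(x − M_X) + M_Y
y = (2.9/2.3)(22 − 23.0) + 24.1
y = 1.260870 × -1.0 + 24.1 = -1.2609 + 24.1 = 22.8

22.8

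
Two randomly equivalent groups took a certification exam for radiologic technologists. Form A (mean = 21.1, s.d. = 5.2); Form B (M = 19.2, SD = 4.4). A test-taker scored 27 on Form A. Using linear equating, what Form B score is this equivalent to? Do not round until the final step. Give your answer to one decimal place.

24.2

Linear equating: y = (SD_Y/SD_X)(x − M_X) + M_Y
y = (4.4/5.2)(27 − 21.1) + 19.2
y = 0.846154 × 5.9 + 19.2 = 4.9923 + 19.2 = 24.2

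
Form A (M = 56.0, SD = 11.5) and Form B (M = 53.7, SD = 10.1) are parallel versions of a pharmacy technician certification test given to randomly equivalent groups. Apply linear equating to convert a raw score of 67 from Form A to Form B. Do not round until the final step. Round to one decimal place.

63.4

Linear equating: y = (SD_Y/SD_X)(x − M_X) + M_Y
y = (10.1/11.5)(67 − 56.0) + 53.7
y = 0.878261 × 11.0 + 53.7 = 9.6609 + 53.7 = 63.4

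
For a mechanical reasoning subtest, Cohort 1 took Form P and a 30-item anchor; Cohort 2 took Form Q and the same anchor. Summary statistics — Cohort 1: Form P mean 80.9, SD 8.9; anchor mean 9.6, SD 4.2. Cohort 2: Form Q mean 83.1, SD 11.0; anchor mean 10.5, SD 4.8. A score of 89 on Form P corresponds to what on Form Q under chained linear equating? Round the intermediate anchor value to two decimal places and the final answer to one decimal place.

Form P → anchor (Cohort 1): v = (4.2/8.9)(89 − 80.9) + 9.6 = 13.42
anchor → Form Q (Cohort 2): y = (11.0/4.8)(13.42 − 10.5) + 83.1 = 89.8

89.8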